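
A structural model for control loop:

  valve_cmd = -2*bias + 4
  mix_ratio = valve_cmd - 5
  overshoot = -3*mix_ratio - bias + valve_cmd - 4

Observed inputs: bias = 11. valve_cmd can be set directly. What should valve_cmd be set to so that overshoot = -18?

Intervening on valve_cmd fixes its value directly, overriding its dependence on bias.
Substituting into the overshoot equation gives overshoot = -2*valve_cmd.
Solve -2*valve_cmd = -18: valve_cmd = -18 / -2 = 9.

valve_cmd = 9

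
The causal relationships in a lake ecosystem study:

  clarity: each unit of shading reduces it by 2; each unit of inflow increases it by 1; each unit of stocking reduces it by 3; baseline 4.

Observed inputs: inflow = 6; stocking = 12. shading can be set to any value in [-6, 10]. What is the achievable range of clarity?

Substituting into the clarity equation gives clarity = -2*shading - 26.
Linear in shading, so extremes are at the endpoints: shading = -6 gives clarity = -14; shading = 10 gives clarity = -46.

-46 to -14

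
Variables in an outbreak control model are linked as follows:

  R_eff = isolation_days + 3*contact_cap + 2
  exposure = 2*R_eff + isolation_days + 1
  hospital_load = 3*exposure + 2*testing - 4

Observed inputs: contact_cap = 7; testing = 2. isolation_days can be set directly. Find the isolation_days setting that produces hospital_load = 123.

isolation_days = -2

Substituting into the R_eff equation gives R_eff = isolation_days + 23.
So exposure = 3*isolation_days + 47.
Substituting into the hospital_load equation gives hospital_load = 9*isolation_days + 141.
Solve 9*isolation_days + 141 = 123: isolation_days = (123 - 141) / 9 = -2.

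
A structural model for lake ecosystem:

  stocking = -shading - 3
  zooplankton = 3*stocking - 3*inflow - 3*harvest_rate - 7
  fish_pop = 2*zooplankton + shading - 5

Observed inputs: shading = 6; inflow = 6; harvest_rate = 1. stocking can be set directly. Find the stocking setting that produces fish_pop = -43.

stocking = 2

Intervening on stocking fixes its value directly, overriding its dependence on shading.
Substituting into the zooplankton equation gives zooplankton = 3*stocking - 28.
Substituting into the fish_pop equation gives fish_pop = 6*stocking - 55.
Solve 6*stocking - 55 = -43: stocking = (-43 + 55) / 6 = 2.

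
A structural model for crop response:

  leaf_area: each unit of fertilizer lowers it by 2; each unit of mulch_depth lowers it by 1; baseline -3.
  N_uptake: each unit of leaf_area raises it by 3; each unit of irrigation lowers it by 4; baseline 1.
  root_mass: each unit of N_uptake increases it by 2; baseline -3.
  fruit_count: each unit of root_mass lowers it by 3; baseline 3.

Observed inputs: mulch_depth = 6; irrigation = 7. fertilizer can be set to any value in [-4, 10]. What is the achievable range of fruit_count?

192 to 696

Substituting into the leaf_area equation gives leaf_area = -2*fertilizer - 9.
Substituting into the N_uptake equation gives N_uptake = -6*fertilizer - 54.
Substituting into the root_mass equation gives root_mass = -12*fertilizer - 111.
This gives fruit_count = 36*fertilizer + 336.
Linear in fertilizer, so extremes are at the endpoints: fertilizer = -4 gives fruit_count = 192; fertilizer = 10 gives fruit_count = 696.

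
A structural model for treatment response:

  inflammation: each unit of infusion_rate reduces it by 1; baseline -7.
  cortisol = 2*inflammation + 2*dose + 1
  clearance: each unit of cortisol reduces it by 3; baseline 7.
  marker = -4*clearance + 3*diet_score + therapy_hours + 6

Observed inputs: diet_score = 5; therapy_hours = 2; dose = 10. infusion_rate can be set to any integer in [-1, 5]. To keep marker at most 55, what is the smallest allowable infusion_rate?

infusion_rate = 1

Substituting into the cortisol equation gives cortisol = -2*infusion_rate + 7.
clearance becomes 6*infusion_rate - 14.
marker becomes -24*infusion_rate + 79.
Require -24*infusion_rate + 79 ≤ 55, so infusion_rate ≥ 1.
The smallest integer in [-1, 5] satisfying this is 1.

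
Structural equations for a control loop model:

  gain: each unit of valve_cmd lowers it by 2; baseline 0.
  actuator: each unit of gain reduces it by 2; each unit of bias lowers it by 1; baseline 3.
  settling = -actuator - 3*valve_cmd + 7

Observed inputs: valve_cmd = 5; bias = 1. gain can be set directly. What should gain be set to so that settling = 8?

gain = 9

Intervening on gain fixes its value directly, overriding its dependence on valve_cmd.
Substituting into the actuator equation gives actuator = -2*gain + 2.
So settling = 2*gain - 10.
Solve 2*gain - 10 = 8: gain = (8 + 10) / 2 = 9.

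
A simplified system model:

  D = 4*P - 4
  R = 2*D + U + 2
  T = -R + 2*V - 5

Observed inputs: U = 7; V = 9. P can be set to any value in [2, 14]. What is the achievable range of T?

Substituting into the R equation gives R = 8*P + 1.
T becomes -8*P + 12.
Linear in P, so extremes are at the endpoints: P = 2 gives T = -4; P = 14 gives T = -100.

-100 to -4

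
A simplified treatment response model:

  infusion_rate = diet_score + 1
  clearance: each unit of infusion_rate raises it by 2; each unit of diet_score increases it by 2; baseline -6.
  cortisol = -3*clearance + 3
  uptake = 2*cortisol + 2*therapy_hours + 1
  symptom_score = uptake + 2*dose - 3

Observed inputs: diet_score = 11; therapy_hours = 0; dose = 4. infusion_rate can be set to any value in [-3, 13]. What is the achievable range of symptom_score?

-240 to -48

Intervening on infusion_rate fixes its value directly, overriding its dependence on diet_score.
Substituting into the clearance equation gives clearance = 2*infusion_rate + 16.
Substituting into the cortisol equation gives cortisol = -6*infusion_rate - 45.
This gives uptake = -12*infusion_rate - 89.
Substituting into the symptom_score equation gives symptom_score = -12*infusion_rate - 84.
Linear in infusion_rate, so extremes are at the endpoints: infusion_rate = -3 gives symptom_score = -48; infusion_rate = 13 gives symptom_score = -240.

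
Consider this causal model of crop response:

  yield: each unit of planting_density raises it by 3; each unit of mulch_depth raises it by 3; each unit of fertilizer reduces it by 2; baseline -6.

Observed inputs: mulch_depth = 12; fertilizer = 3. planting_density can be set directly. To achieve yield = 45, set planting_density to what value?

planting_density = 7

Substituting into the yield equation gives yield = 3*planting_density + 24.
Solve 3*planting_density + 24 = 45: planting_density = (45 - 24) / 3 = 7.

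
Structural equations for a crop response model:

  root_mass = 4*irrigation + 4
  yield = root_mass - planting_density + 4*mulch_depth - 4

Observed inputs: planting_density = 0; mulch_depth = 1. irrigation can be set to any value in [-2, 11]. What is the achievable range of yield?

-4 to 48

Substituting into the yield equation gives yield = 4*irrigation + 4.
Linear in irrigation, so extremes are at the endpoints: irrigation = -2 gives yield = -4; irrigation = 11 gives yield = 48.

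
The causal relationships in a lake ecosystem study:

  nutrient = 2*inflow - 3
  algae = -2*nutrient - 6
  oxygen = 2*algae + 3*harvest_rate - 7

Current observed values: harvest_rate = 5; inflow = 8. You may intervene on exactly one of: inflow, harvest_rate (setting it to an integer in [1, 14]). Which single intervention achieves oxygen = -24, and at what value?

set inflow = 4

Intervening on inflow: with other inputs at their observed values, oxygen = -8*inflow + 8. Solving for -24 gives inflow = 4, within [1, 14].
Intervening on harvest_rate: oxygen = 3*harvest_rate - 71. Reaching -24 requires harvest_rate = 47/3, not an integer.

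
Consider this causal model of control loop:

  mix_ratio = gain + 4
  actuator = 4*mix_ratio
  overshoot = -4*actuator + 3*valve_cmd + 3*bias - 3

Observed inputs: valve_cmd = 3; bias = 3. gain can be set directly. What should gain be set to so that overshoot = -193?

Substituting into the actuator equation gives actuator = 4*gain + 16.
overshoot becomes -16*gain - 49.
Solve -16*gain - 49 = -193: gain = (-193 + 49) / -16 = 9.

gain = 9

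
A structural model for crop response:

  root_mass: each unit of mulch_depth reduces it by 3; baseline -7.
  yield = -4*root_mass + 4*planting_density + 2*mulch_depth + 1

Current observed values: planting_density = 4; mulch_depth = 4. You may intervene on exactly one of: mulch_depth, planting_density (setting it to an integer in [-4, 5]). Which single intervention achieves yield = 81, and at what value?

set planting_density = -1

Intervening on mulch_depth: yield = 14*mulch_depth + 45. Reaching 81 requires mulch_depth = 18/7, not an integer.
Intervening on planting_density: with other inputs at their observed values, yield = 4*planting_density + 85. Solving for 81 gives planting_density = -1, within [-4, 5].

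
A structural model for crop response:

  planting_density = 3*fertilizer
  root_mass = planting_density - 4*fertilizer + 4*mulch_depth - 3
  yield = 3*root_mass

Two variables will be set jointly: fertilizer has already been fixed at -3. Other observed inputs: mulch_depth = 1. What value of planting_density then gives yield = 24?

planting_density = -5

With fertilizer held at -3:
Intervening on planting_density fixes its value directly, overriding its dependence on fertilizer.
Substituting into the root_mass equation gives root_mass = planting_density + 13.
Substituting into the yield equation gives yield = 3*planting_density + 39.
Solve 3*planting_density + 39 = 24: planting_density = (24 - 39) / 3 = -5.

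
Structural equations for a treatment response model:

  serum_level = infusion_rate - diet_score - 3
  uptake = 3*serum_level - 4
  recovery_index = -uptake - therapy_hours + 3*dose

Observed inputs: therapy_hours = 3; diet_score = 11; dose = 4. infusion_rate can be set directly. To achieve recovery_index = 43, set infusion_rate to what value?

infusion_rate = 4

Substituting into the serum_level equation gives serum_level = infusion_rate - 14.
Substituting into the uptake equation gives uptake = 3*infusion_rate - 46.
So recovery_index = -3*infusion_rate + 55.
Solve -3*infusion_rate + 55 = 43: infusion_rate = (43 - 55) / -3 = 4.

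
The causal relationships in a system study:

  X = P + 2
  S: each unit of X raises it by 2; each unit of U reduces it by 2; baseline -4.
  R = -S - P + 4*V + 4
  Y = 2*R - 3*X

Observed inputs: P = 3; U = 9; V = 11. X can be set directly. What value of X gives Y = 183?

Intervening on X fixes its value directly, overriding its dependence on P.
Substituting into the S equation gives S = 2*X - 22.
So R = -2*X + 67.
Substituting into the Y equation gives Y = -7*X + 134.
Solve -7*X + 134 = 183: X = (183 - 134) / -7 = -7.

X = -7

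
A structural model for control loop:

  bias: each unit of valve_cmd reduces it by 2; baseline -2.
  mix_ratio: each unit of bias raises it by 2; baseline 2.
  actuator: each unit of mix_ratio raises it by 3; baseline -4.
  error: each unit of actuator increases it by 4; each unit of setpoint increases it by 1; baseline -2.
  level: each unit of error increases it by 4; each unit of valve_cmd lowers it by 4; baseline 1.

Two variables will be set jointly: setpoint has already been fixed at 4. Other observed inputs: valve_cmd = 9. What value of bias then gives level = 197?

bias = 2

With setpoint held at 4:
Intervening on bias fixes its value directly, overriding its dependence on valve_cmd.
Substituting into the actuator equation gives actuator = 6*bias + 2.
Substituting into the error equation gives error = 24*bias + 10.
Substituting into the level equation gives level = 96*bias + 5.
Solve 96*bias + 5 = 197: bias = (197 - 5) / 96 = 2.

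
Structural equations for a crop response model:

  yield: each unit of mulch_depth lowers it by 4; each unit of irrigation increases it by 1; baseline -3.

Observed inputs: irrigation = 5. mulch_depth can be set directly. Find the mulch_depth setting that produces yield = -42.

Substituting into the yield equation gives yield = -4*mulch_depth + 2.
Solve -4*mulch_depth + 2 = -42: mulch_depth = (-42 - 2) / -4 = 11.

mulch_depth = 11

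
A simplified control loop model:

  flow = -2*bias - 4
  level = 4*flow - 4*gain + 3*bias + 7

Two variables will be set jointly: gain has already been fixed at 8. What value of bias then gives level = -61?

With gain held at 8:
Substituting into the level equation gives level = -5*bias - 41.
Solve -5*bias - 41 = -61: bias = (-61 + 41) / -5 = 4.

bias = 4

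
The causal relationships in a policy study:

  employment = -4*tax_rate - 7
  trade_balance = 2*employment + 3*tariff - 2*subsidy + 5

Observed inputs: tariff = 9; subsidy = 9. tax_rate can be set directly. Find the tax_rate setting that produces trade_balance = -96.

tax_rate = 12

Substituting into the trade_balance equation gives trade_balance = -8*tax_rate.
Solve -8*tax_rate = -96: tax_rate = -96 / -8 = 12.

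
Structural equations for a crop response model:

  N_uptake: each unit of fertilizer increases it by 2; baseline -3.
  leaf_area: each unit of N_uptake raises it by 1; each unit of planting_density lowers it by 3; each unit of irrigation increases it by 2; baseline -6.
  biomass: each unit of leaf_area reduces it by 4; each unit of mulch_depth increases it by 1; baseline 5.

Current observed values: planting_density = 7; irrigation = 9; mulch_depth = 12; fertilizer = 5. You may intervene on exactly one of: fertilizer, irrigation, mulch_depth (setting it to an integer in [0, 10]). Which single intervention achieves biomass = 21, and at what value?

set mulch_depth = 8

Intervening on fertilizer: biomass = -8*fertilizer + 65. Reaching 21 requires fertilizer = 11/2, not an integer.
Intervening on irrigation: biomass = -8*irrigation + 97. Reaching 21 requires irrigation = 19/2, not an integer.
Intervening on mulch_depth: with other inputs at their observed values, biomass = mulch_depth + 13. Solving for 21 gives mulch_depth = 8, within [0, 10].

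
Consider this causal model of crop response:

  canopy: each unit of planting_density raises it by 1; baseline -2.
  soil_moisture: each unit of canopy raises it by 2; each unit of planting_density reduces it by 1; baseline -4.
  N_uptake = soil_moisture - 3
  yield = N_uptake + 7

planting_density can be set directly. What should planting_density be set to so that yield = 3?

planting_density = 7

Substituting into the soil_moisture equation gives soil_moisture = planting_density - 8.
So N_uptake = planting_density - 11.
Substituting into the yield equation gives yield = planting_density - 4.
Solve planting_density - 4 = 3: planting_density = (3 + 4) / 1 = 7.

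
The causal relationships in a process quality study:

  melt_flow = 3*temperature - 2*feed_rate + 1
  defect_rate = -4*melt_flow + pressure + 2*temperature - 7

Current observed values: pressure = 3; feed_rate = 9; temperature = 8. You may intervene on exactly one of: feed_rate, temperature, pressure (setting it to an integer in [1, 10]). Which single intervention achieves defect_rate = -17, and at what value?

Intervening on feed_rate: defect_rate = 8*feed_rate - 88. Reaching -17 requires feed_rate = 71/8, not an integer.
Intervening on temperature: defect_rate = -10*temperature + 64. Reaching -17 requires temperature = 81/10, not an integer.
Intervening on pressure: with other inputs at their observed values, defect_rate = pressure - 19. Solving for -17 gives pressure = 2, within [1, 10].

set pressure = 2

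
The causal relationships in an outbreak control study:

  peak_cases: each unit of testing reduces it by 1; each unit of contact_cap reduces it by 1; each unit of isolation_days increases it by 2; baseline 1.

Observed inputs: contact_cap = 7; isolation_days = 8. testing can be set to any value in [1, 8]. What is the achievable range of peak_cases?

Substituting into the peak_cases equation gives peak_cases = -testing + 10.
Linear in testing, so extremes are at the endpoints: testing = 1 gives peak_cases = 9; testing = 8 gives peak_cases = 2.

2 to 9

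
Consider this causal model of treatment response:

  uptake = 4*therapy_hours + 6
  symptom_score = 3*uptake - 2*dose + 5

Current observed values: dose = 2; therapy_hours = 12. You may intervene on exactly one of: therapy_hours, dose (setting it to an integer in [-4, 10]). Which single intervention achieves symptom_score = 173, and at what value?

Intervening on therapy_hours: symptom_score = 12*therapy_hours + 19. Reaching 173 requires therapy_hours = 77/6, not an integer.
Intervening on dose: with other inputs at their observed values, symptom_score = -2*dose + 167. Solving for 173 gives dose = -3, within [-4, 10].

set dose = -3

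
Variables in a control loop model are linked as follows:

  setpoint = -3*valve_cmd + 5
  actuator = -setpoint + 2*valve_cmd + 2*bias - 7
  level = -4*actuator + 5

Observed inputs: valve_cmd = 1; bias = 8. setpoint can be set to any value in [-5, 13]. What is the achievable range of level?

Intervening on setpoint fixes its value directly, overriding its dependence on valve_cmd.
Substituting into the actuator equation gives actuator = -setpoint + 11.
level becomes 4*setpoint - 39.
Linear in setpoint, so extremes are at the endpoints: setpoint = -5 gives level = -59; setpoint = 13 gives level = 13.

-59 to 13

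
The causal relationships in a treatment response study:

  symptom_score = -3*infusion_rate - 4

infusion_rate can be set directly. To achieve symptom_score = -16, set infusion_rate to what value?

Solve -3*infusion_rate - 4 = -16: infusion_rate = (-16 + 4) / -3 = 4.

infusion_rate = 4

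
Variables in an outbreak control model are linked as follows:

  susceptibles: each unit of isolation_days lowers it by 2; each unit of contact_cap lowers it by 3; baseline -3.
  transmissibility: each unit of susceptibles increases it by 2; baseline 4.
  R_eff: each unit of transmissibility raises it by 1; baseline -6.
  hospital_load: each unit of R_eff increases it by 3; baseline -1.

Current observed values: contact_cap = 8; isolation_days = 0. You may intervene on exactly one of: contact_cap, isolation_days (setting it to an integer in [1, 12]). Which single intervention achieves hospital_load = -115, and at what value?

set contact_cap = 5

Intervening on contact_cap: with other inputs at their observed values, hospital_load = -18*contact_cap - 25. Solving for -115 gives contact_cap = 5, within [1, 12].
Intervening on isolation_days: hospital_load = -12*isolation_days - 169. Reaching -115 requires isolation_days = -9/2, not an integer.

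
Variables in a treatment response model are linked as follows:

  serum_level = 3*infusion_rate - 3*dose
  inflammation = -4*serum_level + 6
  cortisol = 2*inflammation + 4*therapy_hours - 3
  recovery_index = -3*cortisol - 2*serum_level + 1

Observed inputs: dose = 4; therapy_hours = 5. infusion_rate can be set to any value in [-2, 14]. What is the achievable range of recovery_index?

Substituting into the serum_level equation gives serum_level = 3*infusion_rate - 12.
Substituting into the inflammation equation gives inflammation = -12*infusion_rate + 54.
Substituting into the cortisol equation gives cortisol = -24*infusion_rate + 125.
recovery_index becomes 66*infusion_rate - 350.
Linear in infusion_rate, so extremes are at the endpoints: infusion_rate = -2 gives recovery_index = -482; infusion_rate = 14 gives recovery_index = 574.

-482 to 574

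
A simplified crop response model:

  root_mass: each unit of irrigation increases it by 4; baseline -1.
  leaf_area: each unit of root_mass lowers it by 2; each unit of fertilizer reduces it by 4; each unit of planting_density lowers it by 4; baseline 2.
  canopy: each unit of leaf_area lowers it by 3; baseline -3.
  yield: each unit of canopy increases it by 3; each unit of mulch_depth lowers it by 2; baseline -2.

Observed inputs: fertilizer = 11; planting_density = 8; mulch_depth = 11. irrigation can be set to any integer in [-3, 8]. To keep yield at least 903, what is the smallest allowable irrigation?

Substituting into the leaf_area equation gives leaf_area = -8*irrigation - 72.
So canopy = 24*irrigation + 213.
Substituting into the yield equation gives yield = 72*irrigation + 615.
Require 72*irrigation + 615 ≥ 903, so irrigation ≥ 4.
The smallest integer in [-3, 8] satisfying this is 4.

irrigation = 4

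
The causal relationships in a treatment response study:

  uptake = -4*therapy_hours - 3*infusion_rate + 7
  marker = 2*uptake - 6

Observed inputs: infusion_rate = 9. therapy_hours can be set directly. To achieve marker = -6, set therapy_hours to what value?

therapy_hours = -5

Substituting into the uptake equation gives uptake = -4*therapy_hours - 20.
Substituting into the marker equation gives marker = -8*therapy_hours - 46.
Solve -8*therapy_hours - 46 = -6: therapy_hours = (-6 + 46) / -8 = -5.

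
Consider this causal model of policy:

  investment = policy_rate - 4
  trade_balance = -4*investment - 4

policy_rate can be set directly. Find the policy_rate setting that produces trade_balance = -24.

policy_rate = 9

Substituting into the trade_balance equation gives trade_balance = -4*policy_rate + 12.
Solve -4*policy_rate + 12 = -24: policy_rate = (-24 - 12) / -4 = 9.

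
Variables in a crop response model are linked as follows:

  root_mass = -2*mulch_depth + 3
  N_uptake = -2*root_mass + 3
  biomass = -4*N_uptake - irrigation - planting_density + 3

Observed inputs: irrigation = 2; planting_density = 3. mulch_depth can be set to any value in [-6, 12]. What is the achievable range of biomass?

Substituting into the N_uptake equation gives N_uptake = 4*mulch_depth - 3.
biomass becomes -16*mulch_depth + 10.
Linear in mulch_depth, so extremes are at the endpoints: mulch_depth = -6 gives biomass = 106; mulch_depth = 12 gives biomass = -182.

-182 to 106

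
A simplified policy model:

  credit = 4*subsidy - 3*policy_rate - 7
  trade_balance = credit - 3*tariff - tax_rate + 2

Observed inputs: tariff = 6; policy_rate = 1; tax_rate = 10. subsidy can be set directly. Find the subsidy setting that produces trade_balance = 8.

subsidy = 11

Substituting into the credit equation gives credit = 4*subsidy - 10.
This gives trade_balance = 4*subsidy - 36.
Solve 4*subsidy - 36 = 8: subsidy = (8 + 36) / 4 = 11.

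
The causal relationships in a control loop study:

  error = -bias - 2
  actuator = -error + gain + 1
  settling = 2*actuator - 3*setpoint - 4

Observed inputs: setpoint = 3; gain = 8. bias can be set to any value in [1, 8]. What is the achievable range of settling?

11 to 25

Substituting into the actuator equation gives actuator = bias + 11.
So settling = 2*bias + 9.
Linear in bias, so extremes are at the endpoints: bias = 1 gives settling = 11; bias = 8 gives settling = 25.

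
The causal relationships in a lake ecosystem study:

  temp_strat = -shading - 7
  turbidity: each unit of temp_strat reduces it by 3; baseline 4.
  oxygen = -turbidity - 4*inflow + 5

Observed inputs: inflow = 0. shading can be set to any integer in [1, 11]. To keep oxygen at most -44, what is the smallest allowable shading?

shading = 8

Substituting into the turbidity equation gives turbidity = 3*shading + 25.
Substituting into the oxygen equation gives oxygen = -3*shading - 20.
Require -3*shading - 20 ≤ -44, so shading ≥ 8.
The smallest integer in [1, 11] satisfying this is 8.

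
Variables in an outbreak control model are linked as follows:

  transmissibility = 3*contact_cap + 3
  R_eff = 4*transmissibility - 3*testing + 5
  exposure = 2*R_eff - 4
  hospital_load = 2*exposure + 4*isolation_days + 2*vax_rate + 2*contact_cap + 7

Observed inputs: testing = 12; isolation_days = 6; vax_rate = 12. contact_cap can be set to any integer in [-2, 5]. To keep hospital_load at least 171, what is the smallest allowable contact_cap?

contact_cap = 4

Substituting into the R_eff equation gives R_eff = 12*contact_cap - 19.
Substituting into the exposure equation gives exposure = 24*contact_cap - 42.
Substituting into the hospital_load equation gives hospital_load = 50*contact_cap - 29.
Require 50*contact_cap - 29 ≥ 171, so contact_cap ≥ 4.
The smallest integer in [-2, 5] satisfying this is 4.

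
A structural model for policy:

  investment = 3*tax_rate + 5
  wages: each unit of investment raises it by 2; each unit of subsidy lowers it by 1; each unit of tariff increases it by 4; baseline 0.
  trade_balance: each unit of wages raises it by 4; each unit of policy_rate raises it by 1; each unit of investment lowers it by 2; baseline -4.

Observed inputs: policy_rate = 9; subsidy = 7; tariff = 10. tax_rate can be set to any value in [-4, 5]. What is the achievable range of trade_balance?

Substituting into the wages equation gives wages = 6*tax_rate + 43.
So trade_balance = 18*tax_rate + 167.
Linear in tax_rate, so extremes are at the endpoints: tax_rate = -4 gives trade_balance = 95; tax_rate = 5 gives trade_balance = 257.

95 to 257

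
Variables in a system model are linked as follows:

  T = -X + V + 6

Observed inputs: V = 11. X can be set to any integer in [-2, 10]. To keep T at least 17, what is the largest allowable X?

Substituting into the T equation gives T = -X + 17.
Require -X + 17 ≥ 17, so X ≤ 0.
The largest integer in [-2, 10] satisfying this is 0.

X = 0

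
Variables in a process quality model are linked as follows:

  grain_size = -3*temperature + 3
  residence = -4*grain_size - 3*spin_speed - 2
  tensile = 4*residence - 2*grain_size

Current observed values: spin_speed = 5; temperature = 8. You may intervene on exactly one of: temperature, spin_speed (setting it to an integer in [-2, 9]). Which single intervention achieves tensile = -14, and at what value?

Intervening on temperature: with other inputs at their observed values, tensile = 54*temperature - 122. Solving for -14 gives temperature = 2, within [-2, 9].
Intervening on spin_speed: tensile = -12*spin_speed + 370. Reaching -14 requires spin_speed = 32, outside [-2, 9].

set temperature = 2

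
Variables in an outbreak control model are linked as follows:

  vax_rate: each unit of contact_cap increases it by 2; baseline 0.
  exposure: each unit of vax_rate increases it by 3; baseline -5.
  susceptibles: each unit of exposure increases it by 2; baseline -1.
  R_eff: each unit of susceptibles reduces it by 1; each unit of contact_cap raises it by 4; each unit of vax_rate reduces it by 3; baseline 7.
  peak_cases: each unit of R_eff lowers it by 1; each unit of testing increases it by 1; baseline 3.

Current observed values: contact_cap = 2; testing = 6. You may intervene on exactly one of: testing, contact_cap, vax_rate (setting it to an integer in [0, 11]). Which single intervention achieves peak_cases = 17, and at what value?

Intervening on testing: with other inputs at their observed values, peak_cases = testing + 13. Solving for 17 gives testing = 4, within [0, 11].
Intervening on contact_cap: peak_cases = 14*contact_cap - 9. Reaching 17 requires contact_cap = 13/7, not an integer.
Intervening on vax_rate: peak_cases = 9*vax_rate - 17. Reaching 17 requires vax_rate = 34/9, not an integer.

set testing = 4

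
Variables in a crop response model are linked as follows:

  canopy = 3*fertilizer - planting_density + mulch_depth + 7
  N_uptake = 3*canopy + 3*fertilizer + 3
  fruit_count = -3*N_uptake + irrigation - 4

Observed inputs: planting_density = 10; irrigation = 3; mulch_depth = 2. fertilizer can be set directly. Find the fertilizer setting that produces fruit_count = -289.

fertilizer = 8

Substituting into the canopy equation gives canopy = 3*fertilizer - 1.
N_uptake becomes 12*fertilizer.
fruit_count becomes -36*fertilizer - 1.
Solve -36*fertilizer - 1 = -289: fertilizer = (-289 + 1) / -36 = 8.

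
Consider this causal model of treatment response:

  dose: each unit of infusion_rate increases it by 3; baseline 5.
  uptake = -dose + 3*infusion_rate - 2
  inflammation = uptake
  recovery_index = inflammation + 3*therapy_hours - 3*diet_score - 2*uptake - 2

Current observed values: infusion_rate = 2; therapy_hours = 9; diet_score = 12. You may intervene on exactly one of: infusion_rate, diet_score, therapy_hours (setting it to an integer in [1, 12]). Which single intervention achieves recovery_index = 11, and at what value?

set diet_score = 7

Intervening on infusion_rate: the paths from infusion_rate to recovery_index cancel (net effect zero), leaving recovery_index = -4; 11 is unreachable this way.
Intervening on diet_score: with other inputs at their observed values, recovery_index = -3*diet_score + 32. Solving for 11 gives diet_score = 7, within [1, 12].
Intervening on therapy_hours: recovery_index = 3*therapy_hours - 31. Reaching 11 requires therapy_hours = 14, outside [1, 12].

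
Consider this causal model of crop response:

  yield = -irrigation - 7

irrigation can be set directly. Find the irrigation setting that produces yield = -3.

Solve -irrigation - 7 = -3: irrigation = (-3 + 7) / -1 = -4.

irrigation = -4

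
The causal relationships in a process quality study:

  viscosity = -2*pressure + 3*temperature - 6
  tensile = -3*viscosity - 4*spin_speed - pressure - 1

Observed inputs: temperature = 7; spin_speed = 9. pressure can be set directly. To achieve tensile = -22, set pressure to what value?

pressure = 12

Substituting into the viscosity equation gives viscosity = -2*pressure + 15.
Substituting into the tensile equation gives tensile = 5*pressure - 82.
Solve 5*pressure - 82 = -22: pressure = (-22 + 82) / 5 = 12.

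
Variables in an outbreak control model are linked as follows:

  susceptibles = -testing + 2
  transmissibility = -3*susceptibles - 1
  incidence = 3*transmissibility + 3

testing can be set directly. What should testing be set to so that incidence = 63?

Substituting into the transmissibility equation gives transmissibility = 3*testing - 7.
incidence becomes 9*testing - 18.
Solve 9*testing - 18 = 63: testing = (63 + 18) / 9 = 9.

testing = 9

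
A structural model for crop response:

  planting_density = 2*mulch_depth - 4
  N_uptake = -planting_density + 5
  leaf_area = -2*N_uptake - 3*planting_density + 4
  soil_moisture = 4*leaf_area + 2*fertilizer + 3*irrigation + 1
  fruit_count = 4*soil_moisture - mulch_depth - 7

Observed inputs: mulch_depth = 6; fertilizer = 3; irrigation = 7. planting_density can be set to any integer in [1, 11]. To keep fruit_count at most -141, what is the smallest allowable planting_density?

planting_density = 9

Intervening on planting_density fixes its value directly, overriding its dependence on mulch_depth.
Substituting into the leaf_area equation gives leaf_area = -planting_density - 6.
This gives soil_moisture = -4*planting_density + 4.
Substituting into the fruit_count equation gives fruit_count = -16*planting_density + 3.
Require -16*planting_density + 3 ≤ -141, so planting_density ≥ 9.
The smallest integer in [1, 11] satisfying this is 9.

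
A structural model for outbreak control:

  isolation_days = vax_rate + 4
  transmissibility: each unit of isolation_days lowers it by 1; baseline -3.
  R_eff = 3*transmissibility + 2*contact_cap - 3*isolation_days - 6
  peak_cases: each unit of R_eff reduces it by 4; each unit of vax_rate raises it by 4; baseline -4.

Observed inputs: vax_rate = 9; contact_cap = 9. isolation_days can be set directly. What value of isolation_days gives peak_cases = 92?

Intervening on isolation_days fixes its value directly, overriding its dependence on vax_rate.
Substituting into the R_eff equation gives R_eff = -6*isolation_days + 3.
This gives peak_cases = 24*isolation_days + 20.
Solve 24*isolation_days + 20 = 92: isolation_days = (92 - 20) / 24 = 3.

isolation_days = 3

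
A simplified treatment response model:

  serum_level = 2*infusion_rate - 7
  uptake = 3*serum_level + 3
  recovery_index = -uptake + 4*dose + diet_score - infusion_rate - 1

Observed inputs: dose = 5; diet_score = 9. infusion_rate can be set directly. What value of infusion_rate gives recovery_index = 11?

infusion_rate = 5

Substituting into the uptake equation gives uptake = 6*infusion_rate - 18.
Substituting into the recovery_index equation gives recovery_index = -7*infusion_rate + 46.
Solve -7*infusion_rate + 46 = 11: infusion_rate = (11 - 46) / -7 = 5.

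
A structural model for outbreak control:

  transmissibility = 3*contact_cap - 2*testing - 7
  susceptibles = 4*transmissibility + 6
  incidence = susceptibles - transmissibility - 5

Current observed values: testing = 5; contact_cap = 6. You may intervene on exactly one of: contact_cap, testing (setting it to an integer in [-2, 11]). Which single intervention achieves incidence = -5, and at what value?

Intervening on contact_cap: with other inputs at their observed values, incidence = 9*contact_cap - 50. Solving for -5 gives contact_cap = 5, within [-2, 11].
Intervening on testing: incidence = -6*testing + 34. Reaching -5 requires testing = 13/2, not an integer.

set contact_cap = 5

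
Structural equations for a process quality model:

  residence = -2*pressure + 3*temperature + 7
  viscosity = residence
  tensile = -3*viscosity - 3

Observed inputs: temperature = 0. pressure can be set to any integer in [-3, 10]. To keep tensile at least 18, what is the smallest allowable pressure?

pressure = 7

Substituting into the residence equation gives residence = -2*pressure + 7.
So viscosity = -2*pressure + 7.
Substituting into the tensile equation gives tensile = 6*pressure - 24.
Require 6*pressure - 24 ≥ 18, so pressure ≥ 7.
The smallest integer in [-3, 10] satisfying this is 7.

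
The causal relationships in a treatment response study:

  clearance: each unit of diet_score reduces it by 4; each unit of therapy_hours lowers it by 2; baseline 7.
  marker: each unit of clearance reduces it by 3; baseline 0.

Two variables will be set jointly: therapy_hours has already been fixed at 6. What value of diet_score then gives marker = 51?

diet_score = 3

With therapy_hours held at 6:
Substituting into the clearance equation gives clearance = -4*diet_score - 5.
Substituting into the marker equation gives marker = 12*diet_score + 15.
Solve 12*diet_score + 15 = 51: diet_score = (51 - 15) / 12 = 3.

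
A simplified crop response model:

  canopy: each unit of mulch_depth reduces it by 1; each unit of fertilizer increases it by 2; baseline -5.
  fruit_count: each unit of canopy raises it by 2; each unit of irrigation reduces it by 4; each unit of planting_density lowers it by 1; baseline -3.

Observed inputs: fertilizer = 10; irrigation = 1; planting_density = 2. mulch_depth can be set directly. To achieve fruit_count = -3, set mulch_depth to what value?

mulch_depth = 12

Substituting into the canopy equation gives canopy = -mulch_depth + 15.
So fruit_count = -2*mulch_depth + 21.
Solve -2*mulch_depth + 21 = -3: mulch_depth = (-3 - 21) / -2 = 12.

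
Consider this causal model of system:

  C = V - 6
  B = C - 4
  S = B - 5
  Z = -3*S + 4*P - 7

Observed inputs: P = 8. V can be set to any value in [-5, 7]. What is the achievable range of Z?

Substituting into the B equation gives B = V - 10.
Substituting into the S equation gives S = V - 15.
Z becomes -3*V + 70.
Linear in V, so extremes are at the endpoints: V = -5 gives Z = 85; V = 7 gives Z = 49.

49 to 85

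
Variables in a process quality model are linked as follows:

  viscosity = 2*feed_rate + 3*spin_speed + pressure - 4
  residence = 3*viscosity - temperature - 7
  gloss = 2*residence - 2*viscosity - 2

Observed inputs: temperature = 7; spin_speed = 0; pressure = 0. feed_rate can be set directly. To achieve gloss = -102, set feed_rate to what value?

feed_rate = -7

Substituting into the viscosity equation gives viscosity = 2*feed_rate - 4.
Substituting into the residence equation gives residence = 6*feed_rate - 26.
gloss becomes 8*feed_rate - 46.
Solve 8*feed_rate - 46 = -102: feed_rate = (-102 + 46) / 8 = -7.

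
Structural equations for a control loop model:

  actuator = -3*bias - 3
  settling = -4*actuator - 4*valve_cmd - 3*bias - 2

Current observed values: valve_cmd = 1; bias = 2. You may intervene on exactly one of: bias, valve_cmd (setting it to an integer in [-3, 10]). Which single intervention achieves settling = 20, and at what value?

set valve_cmd = 2

Intervening on bias: settling = 9*bias + 6. Reaching 20 requires bias = 14/9, not an integer.
Intervening on valve_cmd: with other inputs at their observed values, settling = -4*valve_cmd + 28. Solving for 20 gives valve_cmd = 2, within [-3, 10].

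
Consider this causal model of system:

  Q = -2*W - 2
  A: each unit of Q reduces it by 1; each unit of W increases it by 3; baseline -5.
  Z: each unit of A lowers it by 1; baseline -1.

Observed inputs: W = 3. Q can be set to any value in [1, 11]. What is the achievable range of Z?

Intervening on Q fixes its value directly, overriding its dependence on W.
Substituting into the A equation gives A = -Q + 4.
Z becomes Q - 5.
Linear in Q, so extremes are at the endpoints: Q = 1 gives Z = -4; Q = 11 gives Z = 6.

-4 to 6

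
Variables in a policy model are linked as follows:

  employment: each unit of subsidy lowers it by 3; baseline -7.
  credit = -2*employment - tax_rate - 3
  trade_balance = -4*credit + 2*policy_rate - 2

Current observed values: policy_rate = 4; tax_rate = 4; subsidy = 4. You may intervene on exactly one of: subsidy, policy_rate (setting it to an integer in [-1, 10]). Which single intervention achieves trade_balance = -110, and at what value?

set policy_rate = 8

Intervening on subsidy: trade_balance = -24*subsidy - 22. Reaching -110 requires subsidy = 11/3, not an integer.
Intervening on policy_rate: with other inputs at their observed values, trade_balance = 2*policy_rate - 126. Solving for -110 gives policy_rate = 8, within [-1, 10].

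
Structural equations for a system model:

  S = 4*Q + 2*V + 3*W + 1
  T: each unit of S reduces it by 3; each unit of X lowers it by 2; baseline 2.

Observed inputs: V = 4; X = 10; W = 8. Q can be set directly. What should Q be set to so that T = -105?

Q = -1

Substituting into the S equation gives S = 4*Q + 33.
So T = -12*Q - 117.
Solve -12*Q - 117 = -105: Q = (-105 + 117) / -12 = -1.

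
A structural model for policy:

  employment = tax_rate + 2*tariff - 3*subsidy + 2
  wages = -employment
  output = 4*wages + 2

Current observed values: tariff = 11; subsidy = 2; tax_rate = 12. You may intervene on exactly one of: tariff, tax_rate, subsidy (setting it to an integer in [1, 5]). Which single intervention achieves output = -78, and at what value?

Intervening on tariff: output = -8*tariff - 30. Reaching -78 requires tariff = 6, outside [1, 5].
Intervening on tax_rate: with other inputs at their observed values, output = -4*tax_rate - 70. Solving for -78 gives tax_rate = 2, within [1, 5].
Intervening on subsidy: output = 12*subsidy - 142. Reaching -78 requires subsidy = 16/3, not an integer.

set tax_rate = 2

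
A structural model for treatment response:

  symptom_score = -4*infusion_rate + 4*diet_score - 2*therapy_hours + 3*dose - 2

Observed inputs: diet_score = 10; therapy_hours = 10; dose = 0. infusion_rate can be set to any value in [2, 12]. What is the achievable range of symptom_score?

Substituting into the symptom_score equation gives symptom_score = -4*infusion_rate + 18.
Linear in infusion_rate, so extremes are at the endpoints: infusion_rate = 2 gives symptom_score = 10; infusion_rate = 12 gives symptom_score = -30.

-30 to 10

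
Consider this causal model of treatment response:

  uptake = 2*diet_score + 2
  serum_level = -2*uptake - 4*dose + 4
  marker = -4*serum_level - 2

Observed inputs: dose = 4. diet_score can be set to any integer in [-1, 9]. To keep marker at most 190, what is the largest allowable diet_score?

diet_score = 8

Substituting into the serum_level equation gives serum_level = -4*diet_score - 16.
This gives marker = 16*diet_score + 62.
Require 16*diet_score + 62 ≤ 190, so diet_score ≤ 8.
The largest integer in [-1, 9] satisfying this is 8.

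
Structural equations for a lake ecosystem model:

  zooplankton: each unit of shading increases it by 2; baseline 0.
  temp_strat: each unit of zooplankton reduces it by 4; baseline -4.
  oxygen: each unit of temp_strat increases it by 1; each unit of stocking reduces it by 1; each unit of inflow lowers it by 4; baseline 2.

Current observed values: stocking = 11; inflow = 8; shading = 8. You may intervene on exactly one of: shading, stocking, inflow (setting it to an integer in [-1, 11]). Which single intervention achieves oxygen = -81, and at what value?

set inflow = 1

Intervening on shading: oxygen = -8*shading - 45. Reaching -81 requires shading = 9/2, not an integer.
Intervening on stocking: oxygen = -stocking - 98. Reaching -81 requires stocking = -17, outside [-1, 11].
Intervening on inflow: with other inputs at their observed values, oxygen = -4*inflow - 77. Solving for -81 gives inflow = 1, within [-1, 11].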